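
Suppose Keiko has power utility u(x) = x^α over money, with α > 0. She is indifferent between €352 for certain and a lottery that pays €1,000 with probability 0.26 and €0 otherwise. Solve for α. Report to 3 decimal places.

EU(lottery) = 0.26·1000^α + 0.74·0 = 0.26·1000^α.
Indifference: 352^α = 0.26·1000^α, so (352/1000)^α = 0.26.
α = ln(0.26) / ln(352/1000) = -1.347074/-1.044124 ≈ 1.290.

α ≈ 1.290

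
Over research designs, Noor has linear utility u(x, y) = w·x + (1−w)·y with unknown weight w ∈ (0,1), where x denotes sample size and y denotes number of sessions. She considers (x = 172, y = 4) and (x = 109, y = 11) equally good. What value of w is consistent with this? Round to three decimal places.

Equating utilities: w·172 + (1−w)·4 = w·109 + (1−w)·11.
Collecting terms: w·63 = (1−w)·7.
The marginal rate of substitution is 7/63, so w = 7/(63+7) = 0.100.

w = 0.100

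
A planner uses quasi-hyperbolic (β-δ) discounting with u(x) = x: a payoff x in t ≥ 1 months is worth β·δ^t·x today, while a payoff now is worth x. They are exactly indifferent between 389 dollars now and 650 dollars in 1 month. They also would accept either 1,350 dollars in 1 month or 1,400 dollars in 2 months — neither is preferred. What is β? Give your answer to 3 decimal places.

β ≈ 0.621

The second indifference involves only future payoffs, so β cancels: β·δ^1·1350 = β·δ^2·1400, giving δ = 1350/1400 = 0.96429.
The first indifference: 389 = β·δ·650, so β = 389/(δ·650) = 389/(0.96429·650) ≈ 0.621.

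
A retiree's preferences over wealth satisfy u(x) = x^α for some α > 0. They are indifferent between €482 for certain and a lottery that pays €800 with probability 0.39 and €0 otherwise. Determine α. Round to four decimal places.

EU(lottery) = 0.39·800^α + 0.61·0 = 0.39·800^α.
Equating: 482^α = 0.39·800^α, i.e. 0.6025^α = 0.39.
Take logs: α = ln 0.39 / ln(482/800) ≈ 1.858434.

α ≈ 1.8584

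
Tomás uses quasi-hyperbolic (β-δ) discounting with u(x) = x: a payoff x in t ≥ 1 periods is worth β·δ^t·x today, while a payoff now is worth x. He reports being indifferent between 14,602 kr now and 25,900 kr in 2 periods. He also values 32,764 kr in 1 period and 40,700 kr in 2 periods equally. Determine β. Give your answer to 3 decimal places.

β ≈ 0.870

Both payoffs in the second observation are in the future, so β drops out: δ^1·32764 = δ^2·40700 ⇒ δ = 32764/40700 = 0.80501.
Now use the now-vs-future pair: 14602 = β·δ^2·25900 gives β = 14602/(0.64804·25900) ≈ 0.870.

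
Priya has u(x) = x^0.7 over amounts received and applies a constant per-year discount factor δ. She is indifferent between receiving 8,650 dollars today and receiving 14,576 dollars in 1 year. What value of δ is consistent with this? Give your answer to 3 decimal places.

Equating discounted utilities: u(8650) = δ·u(14576) ⇒ δ = u(8650)/u(14576).
With u(x) = x^0.7: δ = 8650^0.7/14576^0.7 = (8650/14576)^0.7 = 0.69401.

δ ≈ 0.694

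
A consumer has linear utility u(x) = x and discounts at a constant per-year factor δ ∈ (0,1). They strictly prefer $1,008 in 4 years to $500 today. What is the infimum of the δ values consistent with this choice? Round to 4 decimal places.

Under u(x) = x this choice says 500 < δ^4·1008.
Hence δ^4 > 500/1008 = 0.49603, and x ↦ x^(1/4) is increasing on (0,∞).
δ > 0.49603^(1/4) = 0.8392.

δ > 0.8392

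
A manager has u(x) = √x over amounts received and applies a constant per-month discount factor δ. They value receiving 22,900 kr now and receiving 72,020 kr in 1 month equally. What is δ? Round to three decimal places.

Indifference means u(22900) = δ · u(72020), so δ = u(22900)/u(72020).
Since u(x) = √x, δ = √(22900/72020) = 0.56389.

δ ≈ 0.564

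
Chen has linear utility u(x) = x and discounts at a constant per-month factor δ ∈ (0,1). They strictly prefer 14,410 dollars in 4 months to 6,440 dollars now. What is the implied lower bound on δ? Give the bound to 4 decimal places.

δ > 0.8176

Comparing present values: 6440 < δ^4·14410.
So δ^4 > 6440/14410 = 0.44691; taking the 4th root of both positive sides preserves the inequality.
δ > (6440/14410)^(1/4) ≈ 0.8176.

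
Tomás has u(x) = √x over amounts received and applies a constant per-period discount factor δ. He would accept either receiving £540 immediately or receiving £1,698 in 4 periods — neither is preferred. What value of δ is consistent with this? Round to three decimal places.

The payoff in 4 periods is discounted by δ^4, so u(540) = δ^4·u(1698) and δ^4 = u(540)/u(1698).
Since u(x) = √x, δ^4 = √(540/1698) = 0.56393.
So δ = 0.56393^(1/4) ≈ 0.867.

δ ≈ 0.867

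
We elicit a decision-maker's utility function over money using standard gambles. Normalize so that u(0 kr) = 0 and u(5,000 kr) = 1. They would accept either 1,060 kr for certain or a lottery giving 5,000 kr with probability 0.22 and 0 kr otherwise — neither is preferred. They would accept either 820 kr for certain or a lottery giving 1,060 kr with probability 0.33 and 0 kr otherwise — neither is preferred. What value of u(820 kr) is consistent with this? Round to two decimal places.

0.07

The first gamble pins u(1,060 kr): it must equal 0.22·1 + 0.78·0 = 0.22.
Chaining: u(820 kr) = 0.33·0.22 + 0.67·0.00 = 0.0726.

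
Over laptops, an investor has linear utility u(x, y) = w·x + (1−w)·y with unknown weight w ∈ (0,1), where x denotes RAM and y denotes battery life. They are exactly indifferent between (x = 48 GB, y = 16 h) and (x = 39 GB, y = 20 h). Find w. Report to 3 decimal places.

u(48,16) = u(39,20) means w·48 + (1−w)·16 = w·39 + (1−w)·20.
w·(48−39) = (1−w)·(20−16), i.e. w·9 = (1−w)·4.
Hence w = 4/(9+4) = 4/13 = 0.308.

w = 0.308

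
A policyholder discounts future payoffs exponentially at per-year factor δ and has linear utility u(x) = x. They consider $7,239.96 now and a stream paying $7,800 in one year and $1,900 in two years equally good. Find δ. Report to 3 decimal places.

δ ≈ 0.780

The stream is worth 7800δ + 1900δ² today, so 7800δ + 1900δ² = 7239.96.
So 1900δ² + 7800δ − 7239.96 = 0.
The positive root is δ = [−7800 + √(7800² + 4·1900·7239.96)] / (2·1900) = (−7800 + 10764.000)/3800 ≈ 0.780.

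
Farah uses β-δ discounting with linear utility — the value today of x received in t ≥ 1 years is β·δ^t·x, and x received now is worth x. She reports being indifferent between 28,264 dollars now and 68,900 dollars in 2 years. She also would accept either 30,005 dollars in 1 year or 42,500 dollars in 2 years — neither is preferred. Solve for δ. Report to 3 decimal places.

From the later pair, β·δ^1·30005 = β·δ^2·42500; dividing through, δ = 30005/42500 = 0.70600.

δ ≈ 0.706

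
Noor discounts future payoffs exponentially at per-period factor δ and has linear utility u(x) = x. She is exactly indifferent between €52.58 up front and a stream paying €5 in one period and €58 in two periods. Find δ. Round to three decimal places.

Equating present values: 52.58 = 5δ + 58δ².
So 58δ² + 5δ − 52.58 = 0.
δ = (−5 + √(5² + 4·58·52.58)) / (2·58) = (−5 + √12223.56) / 116 ≈ 0.910.

δ ≈ 0.910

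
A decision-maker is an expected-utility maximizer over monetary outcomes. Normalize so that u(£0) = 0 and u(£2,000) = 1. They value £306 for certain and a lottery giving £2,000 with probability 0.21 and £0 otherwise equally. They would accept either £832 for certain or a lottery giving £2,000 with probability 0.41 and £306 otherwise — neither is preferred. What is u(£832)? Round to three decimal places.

First, u(£306) = 0.21·u(£2,000) + 0.79·u(£0) = 0.21.
Chaining: u(£832) = 0.41·1.00 + 0.59·0.21 = 0.5339.

0.534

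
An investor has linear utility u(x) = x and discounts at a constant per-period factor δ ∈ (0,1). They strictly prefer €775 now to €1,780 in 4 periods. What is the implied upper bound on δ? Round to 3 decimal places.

δ < 0.812

Comparing present values: 775 > δ^4·1780.
Dividing by 1780: δ^4 < 0.43539. Both sides are positive, so the 4th root keeps the direction.
δ < 0.43539^(1/4) = 0.812.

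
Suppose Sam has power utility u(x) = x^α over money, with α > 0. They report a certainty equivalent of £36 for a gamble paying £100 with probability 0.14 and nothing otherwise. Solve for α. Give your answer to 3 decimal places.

The lottery's expected utility is 0.14·u(100) + 0.86·u(0) = 0.14·100^α (since u(0) = 0 for α > 0).
Equating: 36^α = 0.14·100^α, i.e. 0.3600^α = 0.14.
α = ln(0.14) / ln(36/100) = -1.966113/-1.021651 ≈ 1.924.

α ≈ 1.924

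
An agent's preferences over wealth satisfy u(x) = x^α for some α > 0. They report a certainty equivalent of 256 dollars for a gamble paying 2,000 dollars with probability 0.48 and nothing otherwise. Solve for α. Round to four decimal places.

EU(lottery) = 0.48·2000^α + 0.52·0 = 0.48·2000^α.
Equating: 256^α = 0.48·2000^α, i.e. 0.1280^α = 0.48.
Taking logs: α·ln(256/2000) = ln(0.48), so α = -0.7339692 / -2.0557250 ≈ 0.3570.

α ≈ 0.3570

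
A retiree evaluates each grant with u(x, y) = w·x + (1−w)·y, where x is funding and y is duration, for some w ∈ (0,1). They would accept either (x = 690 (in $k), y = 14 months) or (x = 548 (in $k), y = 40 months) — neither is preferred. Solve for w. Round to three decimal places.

w = 0.155

Indifference: w·690 + (1−w)·14 = w·548 + (1−w)·40.
w·(690−548) = (1−w)·(40−14), i.e. w·142 = (1−w)·26.
Hence w = 26/(142+26) = 26/168 = 0.155.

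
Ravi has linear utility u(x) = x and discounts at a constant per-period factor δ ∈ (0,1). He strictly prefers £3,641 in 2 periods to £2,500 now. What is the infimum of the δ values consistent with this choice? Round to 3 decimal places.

δ > 0.829

Comparing present values: 2500 < δ^2·3641.
So δ^2 > 2500/3641 = 0.68662; taking the square root of both positive sides preserves the inequality.
δ > 0.68662^(1/2) = 0.829.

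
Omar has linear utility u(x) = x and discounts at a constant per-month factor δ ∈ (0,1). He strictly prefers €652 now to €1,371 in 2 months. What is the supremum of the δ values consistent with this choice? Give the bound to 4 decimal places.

Comparing present values: 652 > δ^2·1371.
Dividing by 1371: δ^2 < 0.47557. Both sides are positive, so the square root keeps the direction.
δ < 0.47557^(1/2) = 0.6896.

δ < 0.6896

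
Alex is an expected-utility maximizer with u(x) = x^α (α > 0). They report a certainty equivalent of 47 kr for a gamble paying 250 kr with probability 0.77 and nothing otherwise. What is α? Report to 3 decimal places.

EU(lottery) = 0.77·250^α + 0.23·0 = 0.77·250^α.
Indifference: 47^α = 0.77·250^α, so (47/250)^α = 0.77.
Take logs: α = ln 0.77 / ln(47/250) ≈ 0.15638.

α ≈ 0.156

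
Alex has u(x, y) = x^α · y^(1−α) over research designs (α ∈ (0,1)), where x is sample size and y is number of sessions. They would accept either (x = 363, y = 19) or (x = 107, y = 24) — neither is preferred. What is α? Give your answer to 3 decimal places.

Indifference: 363^α · 19^(1−α) = 107^α · 24^(1−α).
Taking logs: α·ln 363 + (1−α)·ln 19 = α·ln 107 + (1−α)·ln 24, i.e. α·1.221574 = (1−α)·0.233615.
With A = 1.221574 and B = 0.233615: α·A = (1−α)·B, so α = B/(A+B) = 0.233615/1.455189 ≈ 0.161.

α ≈ 0.161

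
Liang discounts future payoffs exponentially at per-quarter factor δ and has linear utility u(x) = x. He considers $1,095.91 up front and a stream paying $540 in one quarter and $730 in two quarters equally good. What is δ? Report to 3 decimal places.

δ ≈ 0.910

Equating present values: 1095.91 = 540δ + 730δ².
Rearranged: 730δ² + 540δ − 1095.91 = 0.
δ = (−540 + √(540² + 4·730·1095.91)) / (2·730) = (−540 + √3491657.20) / 1460 ≈ 0.910.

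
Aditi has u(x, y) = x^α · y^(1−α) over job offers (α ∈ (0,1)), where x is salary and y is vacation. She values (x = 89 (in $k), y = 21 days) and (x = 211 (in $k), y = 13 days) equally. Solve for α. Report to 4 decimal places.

Indifference: 89^α · 21^(1−α) = 211^α · 13^(1−α).
Taking logs: α·ln 89 + (1−α)·ln 21 = α·ln 211 + (1−α)·ln 13, i.e. α·-0.8632218 = (1−α)·-0.4795731.
With A = -0.8632218 and B = -0.4795731: α·A = (1−α)·B, so α = B/(A+B) = -0.4795731/-1.3427949 ≈ 0.3571.

α ≈ 0.3571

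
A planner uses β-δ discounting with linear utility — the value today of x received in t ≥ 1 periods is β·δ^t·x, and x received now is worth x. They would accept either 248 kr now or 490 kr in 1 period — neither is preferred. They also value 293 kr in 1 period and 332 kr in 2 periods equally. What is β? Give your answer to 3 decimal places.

β ≈ 0.573

From the later pair, β·δ^1·293 = β·δ^2·332; dividing through, δ = 293/332 = 0.88253.
The first indifference: 248 = β·δ·490, so β = 248/(δ·490) = 248/(0.88253·490) ≈ 0.573.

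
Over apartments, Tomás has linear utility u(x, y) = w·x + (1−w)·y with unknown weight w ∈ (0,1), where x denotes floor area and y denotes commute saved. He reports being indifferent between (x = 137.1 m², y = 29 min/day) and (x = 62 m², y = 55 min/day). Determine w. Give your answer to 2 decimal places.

u(137.1,29) = u(62,55) means w·137.1 + (1−w)·29 = w·62 + (1−w)·55.
w·(137.1−62) = (1−w)·(55−29), i.e. w·75.1 = (1−w)·26.
Hence w = 26/(75.1+26) = 26/101.1 = 0.26.

w = 0.26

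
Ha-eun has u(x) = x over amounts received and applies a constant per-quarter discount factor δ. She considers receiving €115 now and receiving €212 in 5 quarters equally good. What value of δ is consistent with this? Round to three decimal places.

Equating discounted utilities: u(115) = δ^5·u(212) ⇒ δ^5 = u(115)/u(212).
With u(x) = x: δ^5 = 115/212 = 0.54245.
So δ = 0.54245^(1/5) ≈ 0.885.

δ ≈ 0.885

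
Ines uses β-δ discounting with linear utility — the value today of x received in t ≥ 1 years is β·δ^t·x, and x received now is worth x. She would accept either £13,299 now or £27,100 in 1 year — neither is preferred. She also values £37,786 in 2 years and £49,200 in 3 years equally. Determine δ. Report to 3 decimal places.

δ ≈ 0.768

The second indifference involves only future payoffs, so β cancels: β·δ^2·37786 = β·δ^3·49200, giving δ = 37786/49200 = 0.76801.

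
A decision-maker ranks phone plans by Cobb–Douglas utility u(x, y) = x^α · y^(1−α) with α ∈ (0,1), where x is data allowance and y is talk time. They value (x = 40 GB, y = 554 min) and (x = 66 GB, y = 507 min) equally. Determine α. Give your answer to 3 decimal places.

α ≈ 0.150

Set the two utilities equal: 40^α·554^(1−α) = 66^α·507^(1−α).
Taking logs: α·ln 40 + (1−α)·ln 554 = α·ln 66 + (1−α)·ln 507, i.e. α·-0.500775 = (1−α)·-0.088654.
With A = -0.500775 and B = -0.088654: α·A = (1−α)·B, so α = B/(A+B) = -0.088654/-0.589429 ≈ 0.150.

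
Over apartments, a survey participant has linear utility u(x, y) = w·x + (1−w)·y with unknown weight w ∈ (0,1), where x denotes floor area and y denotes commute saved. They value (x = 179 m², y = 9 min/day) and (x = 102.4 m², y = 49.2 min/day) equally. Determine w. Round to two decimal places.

w = 0.34

Indifference: w·179 + (1−w)·9 = w·102.4 + (1−w)·49.2.
w·(179−102.4) = (1−w)·(49.2−9), i.e. w·76.6 = (1−w)·40.2.
The marginal rate of substitution is 40.2/76.6, so w = 40.2/(76.6+40.2) = 0.34.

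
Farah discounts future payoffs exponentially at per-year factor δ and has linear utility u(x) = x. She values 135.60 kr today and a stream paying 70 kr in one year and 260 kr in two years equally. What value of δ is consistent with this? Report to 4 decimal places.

Equating present values: 135.60 = 70δ + 260δ².
That is, 260δ² + 70δ − 135.60 = 0, a quadratic in δ.
The positive root is δ = [−70 + √(70² + 4·260·135.60)] / (2·260) = (−70 + 382.000)/520 ≈ 0.6000.

δ ≈ 0.6000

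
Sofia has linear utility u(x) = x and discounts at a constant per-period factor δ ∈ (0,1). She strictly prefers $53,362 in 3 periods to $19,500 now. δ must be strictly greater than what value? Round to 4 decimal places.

δ > 0.7149

Comparing present values: 19500 < δ^3·53362.
So δ^3 > 19500/53362 = 0.36543; taking the cube root of both positive sides preserves the inequality.
δ > 0.36543^(1/3) = 0.7149.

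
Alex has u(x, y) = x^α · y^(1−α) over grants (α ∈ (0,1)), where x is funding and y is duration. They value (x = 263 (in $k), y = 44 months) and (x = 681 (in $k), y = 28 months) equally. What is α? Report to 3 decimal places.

Set the two utilities equal: 263^α·44^(1−α) = 681^α·28^(1−α).
Rearrange to (263/681)^α = (28/44)^(1−α) and take logs: α·-0.951408 = (1−α)·-0.451985.
So α/(1−α) = (-0.451985)/(-0.951408) = 0.475070, and α = 0.475070/1.475070 ≈ 0.322.

α ≈ 0.322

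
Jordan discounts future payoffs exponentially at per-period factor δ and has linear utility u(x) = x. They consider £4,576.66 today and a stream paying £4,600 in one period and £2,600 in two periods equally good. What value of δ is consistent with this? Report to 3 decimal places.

δ ≈ 0.710

Equating present values: 4576.66 = 4600δ + 2600δ².
Rearranged: 2600δ² + 4600δ − 4576.66 = 0.
The positive root is δ = [−4600 + √(4600² + 4·2600·4576.66)] / (2·2600) = (−4600 + 8292.000)/5200 ≈ 0.710.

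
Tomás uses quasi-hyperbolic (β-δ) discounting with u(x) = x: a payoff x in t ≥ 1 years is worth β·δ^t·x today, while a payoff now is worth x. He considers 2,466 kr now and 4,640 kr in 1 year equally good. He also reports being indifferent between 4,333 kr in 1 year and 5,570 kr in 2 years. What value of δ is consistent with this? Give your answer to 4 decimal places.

The second indifference involves only future payoffs, so β cancels: β·δ^1·4333 = β·δ^2·5570, giving δ = 4333/5570 = 0.77792.

δ ≈ 0.7779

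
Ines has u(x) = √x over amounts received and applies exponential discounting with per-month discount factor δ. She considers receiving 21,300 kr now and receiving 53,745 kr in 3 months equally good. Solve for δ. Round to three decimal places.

The payoff in 3 months is discounted by δ^3, so u(21300) = δ^3·u(53745) and δ^3 = u(21300)/u(53745).
With u(x) = √x: δ^3 = √21300/√53745 = √(21300/53745) = 0.62954.
Taking the cube root: δ = 0.62954^(1/3) ≈ 0.857.

δ ≈ 0.857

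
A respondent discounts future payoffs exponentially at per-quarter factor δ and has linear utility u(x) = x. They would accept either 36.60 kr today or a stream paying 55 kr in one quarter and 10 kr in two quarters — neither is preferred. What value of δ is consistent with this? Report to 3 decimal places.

The stream is worth 55δ + 10δ² today, so 55δ + 10δ² = 36.60.
Rearranged: 10δ² + 55δ − 36.60 = 0.
δ = (−55 + √(55² + 4·10·36.60)) / (2·10) = (−55 + √4489.00) / 20 ≈ 0.600.

δ ≈ 0.600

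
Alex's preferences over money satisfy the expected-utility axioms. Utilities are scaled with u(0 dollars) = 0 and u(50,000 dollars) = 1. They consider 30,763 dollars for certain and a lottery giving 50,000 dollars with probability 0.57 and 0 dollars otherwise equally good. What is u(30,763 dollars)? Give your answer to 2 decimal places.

u(30,763 dollars) equals the lottery's expected utility: 0.57·1 + 0.43·0 = 0.57.

0.57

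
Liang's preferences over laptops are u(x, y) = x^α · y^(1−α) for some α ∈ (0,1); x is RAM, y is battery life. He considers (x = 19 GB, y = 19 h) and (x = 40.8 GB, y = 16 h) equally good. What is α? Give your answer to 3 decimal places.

α ≈ 0.184

The Cobb–Douglas utilities coincide, so 19^α·19^(1−α) = 40.8^α·16^(1−α).
Taking logs: α·ln 19 + (1−α)·ln 19 = α·ln 40.8 + (1−α)·ln 16, i.e. α·-0.764243 = (1−α)·-0.171850.
Thus α·(-0.936093) = -0.171850, so α = -0.171850/-0.936093 ≈ 0.184.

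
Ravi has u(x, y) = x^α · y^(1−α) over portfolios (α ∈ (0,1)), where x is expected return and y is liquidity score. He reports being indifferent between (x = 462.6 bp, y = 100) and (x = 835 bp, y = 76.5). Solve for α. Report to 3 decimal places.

Set the two utilities equal: 462.6^α·100^(1−α) = 835^α·76.5^(1−α).
Rearrange to (462.6/835)^α = (76.5/100)^(1−α) and take logs: α·-0.590569 = (1−α)·-0.267879.
Thus α·(-0.858448) = -0.267879, so α = -0.267879/-0.858448 ≈ 0.312.

α ≈ 0.312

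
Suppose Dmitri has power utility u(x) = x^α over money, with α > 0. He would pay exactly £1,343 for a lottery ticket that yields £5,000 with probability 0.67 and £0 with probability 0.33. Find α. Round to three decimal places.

α ≈ 0.305

The lottery's expected utility is 0.67·u(5000) + 0.33·u(0) = 0.67·5000^α (since u(0) = 0 for α > 0).
Equating: 1343^α = 0.67·5000^α, i.e. 0.2686^α = 0.67.
Taking logs: α·ln(1343/5000) = ln(0.67), so α = -0.400478 / -1.314532 ≈ 0.305.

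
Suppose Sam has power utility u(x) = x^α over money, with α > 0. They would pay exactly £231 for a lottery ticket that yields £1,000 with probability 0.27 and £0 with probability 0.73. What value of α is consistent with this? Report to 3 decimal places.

The lottery's expected utility is 0.27·u(1000) + 0.73·u(0) = 0.27·1000^α (since u(0) = 0 for α > 0).
Setting u(231) equal to that: 231^α = 0.27·1000^α ⇒ (231/1000)^α = 0.27.
Taking logs: α·ln(231/1000) = ln(0.27), so α = -1.309333 / -1.465338 ≈ 0.894.

α ≈ 0.894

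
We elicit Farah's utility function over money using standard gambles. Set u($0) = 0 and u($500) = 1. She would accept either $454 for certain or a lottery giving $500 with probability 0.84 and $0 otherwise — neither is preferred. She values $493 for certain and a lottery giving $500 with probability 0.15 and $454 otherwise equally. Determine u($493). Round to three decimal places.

0.864

The first gamble pins u($454): it must equal 0.84·1 + 0.16·0 = 0.84.
Then u($493) = 0.15·u($500) + 0.85·u($454) = 0.15·1.00 + 0.85·0.84 = 0.8640.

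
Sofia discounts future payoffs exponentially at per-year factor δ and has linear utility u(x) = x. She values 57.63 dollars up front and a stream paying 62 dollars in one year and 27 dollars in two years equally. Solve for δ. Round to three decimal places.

The stream is worth 62δ + 27δ² today, so 62δ + 27δ² = 57.63.
So 27δ² + 62δ − 57.63 = 0.
By the quadratic formula (taking the positive root), δ = (−62 + √10068.04) / 54 ≈ 0.710.

δ ≈ 0.710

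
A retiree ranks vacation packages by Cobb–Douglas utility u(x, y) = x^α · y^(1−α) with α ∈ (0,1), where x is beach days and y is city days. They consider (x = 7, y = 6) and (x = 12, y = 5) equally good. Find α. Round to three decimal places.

The Cobb–Douglas utilities coincide, so 7^α·6^(1−α) = 12^α·5^(1−α).
Taking logs: α·ln 7 + (1−α)·ln 6 = α·ln 12 + (1−α)·ln 5, i.e. α·-0.538997 = (1−α)·-0.182322.
Thus α·(-0.721319) = -0.182322, so α = -0.182322/-0.721319 ≈ 0.253.

α ≈ 0.253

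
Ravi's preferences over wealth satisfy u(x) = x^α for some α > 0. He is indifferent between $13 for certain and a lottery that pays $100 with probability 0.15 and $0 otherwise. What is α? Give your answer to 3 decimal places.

α ≈ 0.930

Since u(0) = 0, the lottery's EU is 0.15·100^α.
Setting u(13) equal to that: 13^α = 0.15·100^α ⇒ (13/100)^α = 0.15.
α = ln(0.15) / ln(13/100) = -1.897120/-2.040221 ≈ 0.930.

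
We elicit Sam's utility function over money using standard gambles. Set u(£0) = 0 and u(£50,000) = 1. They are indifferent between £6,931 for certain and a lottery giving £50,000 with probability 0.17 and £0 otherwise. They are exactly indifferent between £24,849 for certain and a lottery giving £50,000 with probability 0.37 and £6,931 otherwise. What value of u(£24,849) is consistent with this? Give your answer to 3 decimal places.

The first gamble pins u(£6,931): it must equal 0.17·1 + 0.83·0 = 0.17.
Chaining: u(£24,849) = 0.37·1.00 + 0.63·0.17 = 0.4771.

0.477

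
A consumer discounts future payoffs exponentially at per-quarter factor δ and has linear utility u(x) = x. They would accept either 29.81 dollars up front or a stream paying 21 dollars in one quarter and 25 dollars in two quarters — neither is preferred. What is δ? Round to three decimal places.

δ ≈ 0.750

Present value of the stream is 21·δ + 25·δ². Indifference gives 21δ + 25δ² = 29.81.
Rearranged: 25δ² + 21δ − 29.81 = 0.
The positive root is δ = [−21 + √(21² + 4·25·29.81)] / (2·25) = (−21 + 58.498)/50 ≈ 0.750.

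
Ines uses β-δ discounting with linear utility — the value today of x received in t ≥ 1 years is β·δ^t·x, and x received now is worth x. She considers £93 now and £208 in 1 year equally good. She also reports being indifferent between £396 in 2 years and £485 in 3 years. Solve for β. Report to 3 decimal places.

β ≈ 0.548

The second indifference involves only future payoffs, so β cancels: β·δ^2·396 = β·δ^3·485, giving δ = 396/485 = 0.81649.
The first indifference: 93 = β·δ·208, so β = 93/(δ·208) = 93/(0.81649·208) ≈ 0.548.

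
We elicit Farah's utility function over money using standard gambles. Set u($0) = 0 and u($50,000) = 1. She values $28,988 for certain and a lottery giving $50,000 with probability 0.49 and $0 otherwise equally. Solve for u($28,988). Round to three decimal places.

By the standard-gamble method, u($28,988) is just the indifference probability on the best outcome: 0.49.

0.490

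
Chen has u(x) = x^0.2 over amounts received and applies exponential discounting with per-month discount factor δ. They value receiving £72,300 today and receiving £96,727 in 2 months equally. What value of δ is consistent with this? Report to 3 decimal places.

Equating discounted utilities: u(72300) = δ^2·u(96727) ⇒ δ^2 = u(72300)/u(96727).
Since u(x) = x^0.2, δ^2 = (72300/96727)^0.2 = 0.74746^0.2 = 0.94345.
Taking the square root: δ = 0.94345^(1/2) ≈ 0.971.

δ ≈ 0.971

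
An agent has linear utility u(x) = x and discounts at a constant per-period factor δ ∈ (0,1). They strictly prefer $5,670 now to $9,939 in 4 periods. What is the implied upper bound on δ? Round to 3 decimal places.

Comparing present values: 5670 > δ^4·9939.
So δ^4 < 5670/9939 = 0.57048; taking the 4th root of both positive sides preserves the inequality.
δ < (5670/9939)^(1/4) ≈ 0.869.

δ < 0.869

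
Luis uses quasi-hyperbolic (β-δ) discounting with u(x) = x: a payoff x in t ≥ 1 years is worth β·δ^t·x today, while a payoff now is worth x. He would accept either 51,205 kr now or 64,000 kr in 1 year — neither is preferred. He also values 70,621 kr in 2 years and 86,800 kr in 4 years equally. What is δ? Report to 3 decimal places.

δ ≈ 0.902

From the later pair, β·δ^2·70621 = β·δ^4·86800; dividing through, δ^2 = 70621/86800 = 0.81361, so δ = 0.90200.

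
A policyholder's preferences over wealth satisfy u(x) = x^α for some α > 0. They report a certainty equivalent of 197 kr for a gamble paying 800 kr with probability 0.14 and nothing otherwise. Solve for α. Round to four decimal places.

α ≈ 1.4030

Since u(0) = 0, the lottery's EU is 0.14·800^α.
Equating: 197^α = 0.14·800^α, i.e. 0.2462^α = 0.14.
α = ln(0.14) / ln(197/800) = -1.9661129/-1.4014080 ≈ 1.4030.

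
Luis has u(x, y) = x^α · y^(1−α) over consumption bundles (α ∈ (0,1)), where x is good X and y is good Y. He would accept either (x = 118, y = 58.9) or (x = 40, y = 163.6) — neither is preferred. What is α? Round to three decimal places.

Set the two utilities equal: 118^α·58.9^(1−α) = 40^α·163.6^(1−α).
Rearrange to (118/40)^α = (163.6/58.9)^(1−α) and take logs: α·1.081805 = (1−α)·1.021583.
Thus α·(2.103388) = 1.021583, so α = 1.021583/2.103388 ≈ 0.486.

α ≈ 0.486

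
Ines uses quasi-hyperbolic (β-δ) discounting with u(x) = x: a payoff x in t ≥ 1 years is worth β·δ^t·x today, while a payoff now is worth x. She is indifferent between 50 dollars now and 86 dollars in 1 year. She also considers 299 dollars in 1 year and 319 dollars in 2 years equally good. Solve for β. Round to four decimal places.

Both payoffs in the second observation are in the future, so β drops out: δ^1·299 = δ^2·319 ⇒ δ = 299/319 = 0.93730.
Substituting δ into 50 = β·δ·86: β = 50/(80.608) ≈ 0.6203.

β ≈ 0.6203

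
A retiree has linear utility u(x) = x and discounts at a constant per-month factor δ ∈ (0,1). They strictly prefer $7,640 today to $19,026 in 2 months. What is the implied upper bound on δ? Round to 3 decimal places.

The preference means 7640 > δ^2·19026.
Hence δ^2 < 7640/19026 = 0.40156, and x ↦ x^(1/2) is increasing on (0,∞).
δ < (7640/19026)^(1/2) ≈ 0.634.

δ < 0.634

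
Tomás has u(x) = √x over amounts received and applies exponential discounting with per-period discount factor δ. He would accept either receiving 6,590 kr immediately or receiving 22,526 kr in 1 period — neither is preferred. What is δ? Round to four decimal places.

Indifference means u(6590) = δ · u(22526), so δ = u(6590)/u(22526).
With u(x) = √x: δ = √6590/√22526 = √(6590/22526) = 0.54088.

δ ≈ 0.5409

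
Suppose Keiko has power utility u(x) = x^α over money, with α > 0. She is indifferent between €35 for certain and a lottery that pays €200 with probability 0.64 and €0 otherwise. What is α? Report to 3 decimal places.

Since u(0) = 0, the lottery's EU is 0.64·200^α.
Equating: 35^α = 0.64·200^α, i.e. 0.1750^α = 0.64.
α = ln(0.64) / ln(35/200) = -0.446287/-1.742969 ≈ 0.256.

α ≈ 0.256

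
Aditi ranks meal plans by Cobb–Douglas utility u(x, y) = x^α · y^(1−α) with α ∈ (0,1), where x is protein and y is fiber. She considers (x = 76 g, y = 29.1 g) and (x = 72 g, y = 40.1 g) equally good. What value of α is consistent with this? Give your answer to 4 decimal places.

α ≈ 0.8557

The Cobb–Douglas utilities coincide, so 76^α·29.1^(1−α) = 72^α·40.1^(1−α).
Rearrange to (76/72)^α = (40.1/29.1)^(1−α) and take logs: α·0.0540672 = (1−α)·0.3206382.
Thus α·(0.3747054) = 0.3206382, so α = 0.3206382/0.3747054 ≈ 0.8557.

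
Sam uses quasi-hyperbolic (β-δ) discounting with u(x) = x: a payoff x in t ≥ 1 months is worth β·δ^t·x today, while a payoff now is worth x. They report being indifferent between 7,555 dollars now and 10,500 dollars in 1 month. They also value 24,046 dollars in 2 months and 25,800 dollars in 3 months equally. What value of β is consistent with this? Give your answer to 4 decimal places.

β ≈ 0.7720

Both payoffs in the second observation are in the future, so β drops out: δ^2·24046 = δ^3·25800 ⇒ δ = 24046/25800 = 0.93202.
Now use the now-vs-future pair: 7555 = β·δ·10500 gives β = 7555/(0.93202·10500) ≈ 0.7720.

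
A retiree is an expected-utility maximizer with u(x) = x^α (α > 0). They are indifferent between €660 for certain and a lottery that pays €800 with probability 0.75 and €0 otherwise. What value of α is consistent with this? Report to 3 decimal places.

α ≈ 1.495

EU(lottery) = 0.75·800^α + 0.25·0 = 0.75·800^α.
Equating: 660^α = 0.75·800^α, i.e. 0.8250^α = 0.75.
Taking logs: α·ln(660/800) = ln(0.75), so α = -0.287682 / -0.192372 ≈ 1.495.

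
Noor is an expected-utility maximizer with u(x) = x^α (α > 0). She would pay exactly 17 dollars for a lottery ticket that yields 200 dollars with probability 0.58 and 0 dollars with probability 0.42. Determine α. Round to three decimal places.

EU(lottery) = 0.58·200^α + 0.42·0 = 0.58·200^α.
Equating: 17^α = 0.58·200^α, i.e. 0.0850^α = 0.58.
Take logs: α = ln 0.58 / ln(17/200) ≈ 0.22098.

α ≈ 0.221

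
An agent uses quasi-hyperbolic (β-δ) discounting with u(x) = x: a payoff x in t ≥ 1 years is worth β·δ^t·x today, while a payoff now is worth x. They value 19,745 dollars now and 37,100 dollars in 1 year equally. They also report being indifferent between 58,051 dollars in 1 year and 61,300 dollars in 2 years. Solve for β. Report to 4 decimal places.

β ≈ 0.5620

From the later pair, β·δ^1·58051 = β·δ^2·61300; dividing through, δ = 58051/61300 = 0.94700.
Now use the now-vs-future pair: 19745 = β·δ·37100 gives β = 19745/(0.94700·37100) ≈ 0.5620.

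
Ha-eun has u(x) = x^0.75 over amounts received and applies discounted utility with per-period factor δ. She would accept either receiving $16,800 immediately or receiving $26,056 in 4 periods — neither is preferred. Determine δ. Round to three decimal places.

The payoff in 4 periods is discounted by δ^4, so u(16800) = δ^4·u(26056) and δ^4 = u(16800)/u(26056).
With u(x) = x^0.75: δ^4 = 16800^0.75/26056^0.75 = (16800/26056)^0.75 = 0.71953.
So δ = 0.71953^(1/4) ≈ 0.921.

δ ≈ 0.921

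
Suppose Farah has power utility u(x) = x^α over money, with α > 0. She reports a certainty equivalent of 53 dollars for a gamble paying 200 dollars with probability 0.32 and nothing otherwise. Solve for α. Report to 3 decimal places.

EU(lottery) = 0.32·200^α + 0.68·0 = 0.32·200^α.
Setting u(53) equal to that: 53^α = 0.32·200^α ⇒ (53/200)^α = 0.32.
α = ln(0.32) / ln(53/200) = -1.139434/-1.328025 ≈ 0.858.

α ≈ 0.858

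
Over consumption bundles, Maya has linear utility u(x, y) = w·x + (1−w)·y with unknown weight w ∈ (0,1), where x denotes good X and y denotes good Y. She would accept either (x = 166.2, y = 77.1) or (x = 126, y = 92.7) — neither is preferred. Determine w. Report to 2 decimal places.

u(166.2,77.1) = u(126,92.7) means w·166.2 + (1−w)·77.1 = w·126 + (1−w)·92.7.
Rearranging, 40.2·w − 15.6·(1−w) = 0.
The marginal rate of substitution is 15.6/40.2, so w = 15.6/(40.2+15.6) = 0.28.

w = 0.28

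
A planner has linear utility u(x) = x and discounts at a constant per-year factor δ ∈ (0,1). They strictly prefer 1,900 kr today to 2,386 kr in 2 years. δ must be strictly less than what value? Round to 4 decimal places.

Under u(x) = x this choice says 1900 > δ^2·2386.
Dividing by 2386: δ^2 < 0.79631. Both sides are positive, so the square root keeps the direction.
δ < (1900/2386)^(1/2) ≈ 0.8924.

δ < 0.8924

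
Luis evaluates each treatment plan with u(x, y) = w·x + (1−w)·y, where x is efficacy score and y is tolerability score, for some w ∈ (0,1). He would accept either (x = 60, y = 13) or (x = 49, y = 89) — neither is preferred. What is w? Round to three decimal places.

u(60,13) = u(49,89) means w·60 + (1−w)·13 = w·49 + (1−w)·89.
Collecting terms: w·11 = (1−w)·76.
So w/(1−w) = 76/11 = 6.9091, giving w = 76/(11+76) = 0.874.

w = 0.874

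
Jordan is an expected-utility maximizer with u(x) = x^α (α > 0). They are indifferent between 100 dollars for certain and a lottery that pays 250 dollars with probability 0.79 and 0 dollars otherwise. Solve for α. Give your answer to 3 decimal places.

α ≈ 0.257

The lottery's expected utility is 0.79·u(250) + 0.21·u(0) = 0.79·250^α (since u(0) = 0 for α > 0).
Indifference: 100^α = 0.79·250^α, so (100/250)^α = 0.79.
Take logs: α = ln 0.79 / ln(100/250) ≈ 0.25726.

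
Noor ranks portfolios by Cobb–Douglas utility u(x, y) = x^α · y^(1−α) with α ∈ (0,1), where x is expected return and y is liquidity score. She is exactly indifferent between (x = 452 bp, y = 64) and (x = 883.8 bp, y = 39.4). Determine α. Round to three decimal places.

Indifference: 452^α · 64^(1−α) = 883.8^α · 39.4^(1−α).
Rearrange to (452/883.8)^α = (39.4/64)^(1−α) and take logs: α·-0.670549 = (1−α)·-0.485117.
Thus α·(-1.155666) = -0.485117, so α = -0.485117/-1.155666 ≈ 0.420.

α ≈ 0.420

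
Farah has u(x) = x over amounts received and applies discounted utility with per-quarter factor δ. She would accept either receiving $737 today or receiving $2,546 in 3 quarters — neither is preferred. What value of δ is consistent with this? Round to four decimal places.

δ ≈ 0.6615

Equating discounted utilities: u(737) = δ^3·u(2546) ⇒ δ^3 = u(737)/u(2546).
With u(x) = x: δ^3 = 737/2546 = 0.28947.
So δ = 0.28947^(1/3) ≈ 0.6615.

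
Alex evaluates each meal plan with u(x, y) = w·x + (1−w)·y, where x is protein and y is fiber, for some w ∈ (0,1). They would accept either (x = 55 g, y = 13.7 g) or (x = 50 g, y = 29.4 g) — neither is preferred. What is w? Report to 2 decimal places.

Equating utilities: w·55 + (1−w)·13.7 = w·50 + (1−w)·29.4.
w·(55−50) = (1−w)·(29.4−13.7), i.e. w·5 = (1−w)·15.7.
The marginal rate of substitution is 15.7/5, so w = 15.7/(5+15.7) = 0.76.

w = 0.76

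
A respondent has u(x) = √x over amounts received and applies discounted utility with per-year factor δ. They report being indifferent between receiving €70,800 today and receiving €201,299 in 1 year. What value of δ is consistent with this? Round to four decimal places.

δ ≈ 0.5931

Indifference means u(70800) = δ · u(201299), so δ = u(70800)/u(201299).
Since u(x) = √x, δ = √(70800/201299) = 0.59306.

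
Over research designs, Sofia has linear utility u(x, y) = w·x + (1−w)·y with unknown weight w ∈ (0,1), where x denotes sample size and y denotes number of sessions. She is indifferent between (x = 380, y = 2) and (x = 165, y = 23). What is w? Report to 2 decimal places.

u(380,2) = u(165,23) means w·380 + (1−w)·2 = w·165 + (1−w)·23.
Collecting terms: w·215 = (1−w)·21.
Hence w = 21/(215+21) = 21/236 = 0.09.

w = 0.09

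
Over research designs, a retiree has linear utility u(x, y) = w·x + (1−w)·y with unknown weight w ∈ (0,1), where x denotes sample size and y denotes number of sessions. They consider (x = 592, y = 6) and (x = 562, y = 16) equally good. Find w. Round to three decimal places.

u(592,6) = u(562,16) means w·592 + (1−w)·6 = w·562 + (1−w)·16.
Rearranging, 30·w − 10·(1−w) = 0.
Hence w = 10/(30+10) = 10/40 = 0.250.

w = 0.250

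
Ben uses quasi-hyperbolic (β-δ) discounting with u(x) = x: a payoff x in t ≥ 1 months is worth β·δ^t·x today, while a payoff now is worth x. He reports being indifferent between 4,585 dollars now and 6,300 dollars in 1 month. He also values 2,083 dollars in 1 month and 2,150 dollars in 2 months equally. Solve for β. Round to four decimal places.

β ≈ 0.7512

The second indifference involves only future payoffs, so β cancels: β·δ^1·2083 = β·δ^2·2150, giving δ = 2083/2150 = 0.96884.
Substituting δ into 4585 = β·δ·6300: β = 4585/(6103.674) ≈ 0.7512.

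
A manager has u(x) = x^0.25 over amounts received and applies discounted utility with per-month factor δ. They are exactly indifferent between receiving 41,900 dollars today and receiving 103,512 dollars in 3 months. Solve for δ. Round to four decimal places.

Indifference means u(41900) = δ^3 · u(103512), so δ^3 = u(41900)/u(103512).
With u(x) = x^0.25: δ^3 = 41900^0.25/103512^0.25 = (41900/103512)^0.25 = 0.79764.
So δ = 0.79764^(1/3) ≈ 0.9274.

δ ≈ 0.9274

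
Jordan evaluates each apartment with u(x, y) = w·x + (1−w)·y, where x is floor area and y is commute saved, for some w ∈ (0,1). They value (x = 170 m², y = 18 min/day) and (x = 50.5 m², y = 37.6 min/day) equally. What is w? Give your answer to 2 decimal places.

w = 0.14

Equating utilities: w·170 + (1−w)·18 = w·50.5 + (1−w)·37.6.
Rearranging, 119.5·w − 19.6·(1−w) = 0.
Hence w = 19.6/(119.5+19.6) = 19.6/139.1 = 0.14.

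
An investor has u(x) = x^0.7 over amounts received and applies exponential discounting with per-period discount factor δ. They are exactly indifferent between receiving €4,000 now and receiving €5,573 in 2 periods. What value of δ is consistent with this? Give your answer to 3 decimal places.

The payoff in 2 periods is discounted by δ^2, so u(4000) = δ^2·u(5573) and δ^2 = u(4000)/u(5573).
Since u(x) = x^0.7, δ^2 = (4000/5573)^0.7 = 0.71775^0.7 = 0.79283.
Hence δ = (0.79283)^(1/2) = 0.89041.

δ ≈ 0.890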